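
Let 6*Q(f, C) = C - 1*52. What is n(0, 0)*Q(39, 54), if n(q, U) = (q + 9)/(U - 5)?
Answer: -⅗ ≈ -0.60000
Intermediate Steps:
n(q, U) = (9 + q)/(-5 + U)
Q(f, C) = -26/3 + C/6 (Q(f, C) = (C - 1*52)/6 = (C - 52)/6 = (-52 + C)/6 = -26/3 + C/6)
n(0, 0)*Q(39, 54) = ((9 + 0)/(-5 + 0))*(-26/3 + (⅙)*54) = (9/(-5))*(-26/3 + 9) = -⅕*9*(⅓) = -9/5*⅓ = -⅗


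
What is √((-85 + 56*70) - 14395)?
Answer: 8*I*√165 ≈ 102.76*I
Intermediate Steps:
√((-85 + 56*70) - 14395) = √((-85 + 3920) - 14395) = √(3835 - 14395) = √(-10560) = 8*I*√165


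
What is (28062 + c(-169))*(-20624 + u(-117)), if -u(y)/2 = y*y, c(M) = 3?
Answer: -1347176130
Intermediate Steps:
u(y) = -2*y² (u(y) = -2*y*y = -2*y²)
(28062 + c(-169))*(-20624 + u(-117)) = (28062 + 3)*(-20624 - 2*(-117)²) = 28065*(-20624 - 2*13689) = 28065*(-20624 - 27378) = 28065*(-48002) = -1347176130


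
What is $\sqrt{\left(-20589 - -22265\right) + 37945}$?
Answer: $\sqrt{39621} \approx 199.05$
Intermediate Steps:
$\sqrt{\left(-20589 - -22265\right) + 37945} = \sqrt{\left(-20589 + 22265\right) + 37945} = \sqrt{1676 + 37945} = \sqrt{39621}$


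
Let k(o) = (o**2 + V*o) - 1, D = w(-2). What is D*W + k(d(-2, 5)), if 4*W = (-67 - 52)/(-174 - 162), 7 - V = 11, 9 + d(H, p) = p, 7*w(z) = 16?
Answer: 2621/84 ≈ 31.202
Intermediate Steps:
w(z) = 16/7 (w(z) = (1/7)*16 = 16/7)
d(H, p) = -9 + p
D = 16/7 ≈ 2.2857
V = -4 (V = 7 - 1*11 = 7 - 11 = -4)
W = 17/192 (W = ((-67 - 52)/(-174 - 162))/4 = (-119/(-336))/4 = (-119*(-1/336))/4 = (1/4)*(17/48) = 17/192 ≈ 0.088542)
k(o) = -1 + o**2 - 4*o (k(o) = (o**2 - 4*o) - 1 = -1 + o**2 - 4*o)
D*W + k(d(-2, 5)) = (16/7)*(17/192) + (-1 + (-9 + 5)**2 - 4*(-9 + 5)) = 17/84 + (-1 + (-4)**2 - 4*(-4)) = 17/84 + (-1 + 16 + 16) = 17/84 + 31 = 2621/84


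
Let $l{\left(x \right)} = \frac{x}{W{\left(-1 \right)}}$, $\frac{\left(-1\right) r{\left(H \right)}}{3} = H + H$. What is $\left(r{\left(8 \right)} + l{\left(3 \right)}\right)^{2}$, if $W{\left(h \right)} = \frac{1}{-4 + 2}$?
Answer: $2916$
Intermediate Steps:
$W{\left(h \right)} = - \frac{1}{2}$ ($W{\left(h \right)} = \frac{1}{-2} = - \frac{1}{2}$)
$r{\left(H \right)} = - 6 H$ ($r{\left(H \right)} = - 3 \left(H + H\right) = - 3 \cdot 2 H = - 6 H$)
$l{\left(x \right)} = - 2 x$ ($l{\left(x \right)} = \frac{x}{- \frac{1}{2}} = x \left(-2\right) = - 2 x$)
$\left(r{\left(8 \right)} + l{\left(3 \right)}\right)^{2} = \left(\left(-6\right) 8 - 6\right)^{2} = \left(-48 - 6\right)^{2} = \left(-54\right)^{2} = 2916$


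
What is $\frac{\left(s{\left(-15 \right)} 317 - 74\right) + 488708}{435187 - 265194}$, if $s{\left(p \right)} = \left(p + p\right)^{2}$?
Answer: $\frac{773934}{169993} \approx 4.5527$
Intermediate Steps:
$s{\left(p \right)} = 4 p^{2}$ ($s{\left(p \right)} = \left(2 p\right)^{2} = 4 p^{2}$)
$\frac{\left(s{\left(-15 \right)} 317 - 74\right) + 488708}{435187 - 265194} = \frac{\left(4 \left(-15\right)^{2} \cdot 317 - 74\right) + 488708}{435187 - 265194} = \frac{\left(4 \cdot 225 \cdot 317 - 74\right) + 488708}{169993} = \left(\left(900 \cdot 317 - 74\right) + 488708\right) \frac{1}{169993} = \left(\left(285300 - 74\right) + 488708\right) \frac{1}{169993} = \left(285226 + 488708\right) \frac{1}{169993} = 773934 \cdot \frac{1}{169993} = \frac{773934}{169993}$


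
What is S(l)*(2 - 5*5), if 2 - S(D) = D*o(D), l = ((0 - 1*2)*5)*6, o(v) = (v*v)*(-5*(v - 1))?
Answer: -1515240046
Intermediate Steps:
o(v) = v**2*(5 - 5*v) (o(v) = v**2*(-5*(-1 + v)) = v**2*(5 - 5*v))
l = -60 (l = ((0 - 2)*5)*6 = -2*5*6 = -10*6 = -60)
S(D) = 2 - 5*D**3*(1 - D) (S(D) = 2 - D*5*D**2*(1 - D) = 2 - 5*D**3*(1 - D))
S(l)*(2 - 5*5) = (2 + 5*(-60)**3*(-1 - 60))*(2 - 5*5) = (2 + 5*(-216000)*(-61))*(2 - 25) = (2 + 65880000)*(-23) = 65880002*(-23) = -1515240046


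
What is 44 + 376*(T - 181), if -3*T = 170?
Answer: -267956/3 ≈ -89319.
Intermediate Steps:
T = -170/3 (T = -⅓*170 = -170/3 ≈ -56.667)
44 + 376*(T - 181) = 44 + 376*(-170/3 - 181) = 44 + 376*(-713/3) = 44 - 268088/3 = -267956/3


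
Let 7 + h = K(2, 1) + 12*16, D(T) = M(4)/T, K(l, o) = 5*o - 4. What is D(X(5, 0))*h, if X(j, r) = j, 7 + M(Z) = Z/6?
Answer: -1178/5 ≈ -235.60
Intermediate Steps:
M(Z) = -7 + Z/6
K(l, o) = -4 + 5*o
D(T) = -19/(3*T) (D(T) = (-7 + (⅙)*4)/T = (-7 + ⅔)/T = -19/(3*T))
h = 186 (h = -7 + ((-4 + 5*1) + 12*16) = -7 + ((-4 + 5) + 192) = -7 + (1 + 192) = -7 + 193 = 186)
D(X(5, 0))*h = -19/3/5*186 = -19/3*⅕*186 = -19/15*186 = -1178/5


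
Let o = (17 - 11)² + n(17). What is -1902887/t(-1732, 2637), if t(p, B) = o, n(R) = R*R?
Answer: -1902887/325 ≈ -5855.0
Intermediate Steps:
n(R) = R²
o = 325 (o = (17 - 11)² + 17² = 6² + 289 = 36 + 289 = 325)
t(p, B) = 325
-1902887/t(-1732, 2637) = -1902887/325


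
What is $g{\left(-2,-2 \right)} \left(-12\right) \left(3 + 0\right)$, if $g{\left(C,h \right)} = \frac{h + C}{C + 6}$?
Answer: $36$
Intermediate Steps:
$g{\left(C,h \right)} = \frac{C + h}{6 + C}$
$g{\left(-2,-2 \right)} \left(-12\right) \left(3 + 0\right) = \frac{-2 - 2}{6 - 2} \left(-12\right) \left(3 + 0\right) = \frac{1}{4} \left(-4\right) \left(-12\right) 3 = \left(-1\right) \left(-12\right) 3 = 12 \cdot 3 = 36$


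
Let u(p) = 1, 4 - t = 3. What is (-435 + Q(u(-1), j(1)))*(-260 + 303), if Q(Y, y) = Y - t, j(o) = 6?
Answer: -18705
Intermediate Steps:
t = 1 (t = 4 - 1*3 = 4 - 3 = 1)
Q(Y, y) = -1 + Y (Q(Y, y) = Y - 1*1 = Y - 1 = -1 + Y)
(-435 + Q(u(-1), j(1)))*(-260 + 303) = (-435 + (-1 + 1))*(-260 + 303) = (-435 + 0)*43 = -435*43 = -18705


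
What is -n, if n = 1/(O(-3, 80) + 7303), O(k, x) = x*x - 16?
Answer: -1/13687 ≈ -7.3062e-5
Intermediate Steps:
O(k, x) = -16 + x**2 (O(k, x) = x**2 - 16 = -16 + x**2)
n = 1/13687 (n = 1/((-16 + 80**2) + 7303) = 1/((-16 + 6400) + 7303) = 1/(6384 + 7303) = 1/13687 ≈ 7.3062e-5)
-n = -1*1/13687 = -1/13687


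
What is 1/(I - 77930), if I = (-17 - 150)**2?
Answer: -1/50041 ≈ -1.9984e-5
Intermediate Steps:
I = 27889 (I = (-167)**2 = 27889)
1/(I - 77930) = 1/(27889 - 77930) = 1/(-50041) = -1/50041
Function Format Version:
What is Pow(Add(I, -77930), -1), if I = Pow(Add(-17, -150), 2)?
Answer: Rational(-1, 50041) ≈ -1.9984e-5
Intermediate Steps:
I = 27889 (I = Pow(-167, 2) = 27889)
Pow(Add(I, -77930), -1) = Pow(Add(27889, -77930), -1) = Pow(-50041, -1) = Rational(-1, 50041)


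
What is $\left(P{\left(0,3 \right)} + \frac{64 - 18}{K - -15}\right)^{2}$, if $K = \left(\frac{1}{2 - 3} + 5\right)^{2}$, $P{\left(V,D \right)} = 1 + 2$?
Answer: $\frac{19321}{961} \approx 20.105$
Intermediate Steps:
$P{\left(V,D \right)} = 3$
$K = 16$ ($K = \left(\frac{1}{-1} + 5\right)^{2} = \left(-1 + 5\right)^{2} = 4^{2} = 16$)
$\left(P{\left(0,3 \right)} + \frac{64 - 18}{K - -15}\right)^{2} = \left(3 + \frac{64 - 18}{16 - -15}\right)^{2} = \left(3 + \frac{46}{16 + \left(-7 + 22\right)}\right)^{2} = \left(3 + \frac{46}{16 + 15}\right)^{2} = \left(3 + \frac{46}{31}\right)^{2} = \left(\frac{139}{31}\right)^{2} = \frac{19321}{961}$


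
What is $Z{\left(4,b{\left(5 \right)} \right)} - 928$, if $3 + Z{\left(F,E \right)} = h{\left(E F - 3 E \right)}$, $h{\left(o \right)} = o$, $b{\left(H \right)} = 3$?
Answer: $-928$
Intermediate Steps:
$Z{\left(F,E \right)} = -3 - 3 E + E F$ ($Z{\left(F,E \right)} = -3 + \left(E F - 3 E\right) = -3 + \left(- 3 E + E F\right) = -3 - 3 E + E F$)
$Z{\left(4,b{\left(5 \right)} \right)} - 928 = \left(-3 + 3 \left(-3 + 4\right)\right) - 928 = \left(-3 + 3 \cdot 1\right) - 928 = \left(-3 + 3\right) - 928 = 0 - 928 = -928$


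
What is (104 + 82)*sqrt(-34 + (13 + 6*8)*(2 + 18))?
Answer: 186*sqrt(1186) ≈ 6405.5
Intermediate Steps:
(104 + 82)*sqrt(-34 + (13 + 6*8)*(2 + 18)) = 186*sqrt(-34 + (13 + 48)*20) = 186*sqrt(-34 + 61*20) = 186*sqrt(-34 + 1220) = 186*sqrt(1186)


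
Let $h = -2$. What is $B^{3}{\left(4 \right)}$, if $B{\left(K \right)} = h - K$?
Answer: $-216$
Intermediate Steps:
$B{\left(K \right)} = -2 - K$
$B^{3}{\left(4 \right)} = \left(-2 - 4\right)^{3} = \left(-6\right)^{3} = -216$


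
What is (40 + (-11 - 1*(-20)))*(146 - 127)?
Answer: 931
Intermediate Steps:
(40 + (-11 - 1*(-20)))*(146 - 127) = (40 + (-11 + 20))*19 = (40 + 9)*19 = 49*19 = 931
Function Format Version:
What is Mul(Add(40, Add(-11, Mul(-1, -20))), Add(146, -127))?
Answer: 931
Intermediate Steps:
Mul(Add(40, Add(-11, Mul(-1, -20))), Add(146, -127)) = Mul(Add(40, Add(-11, 20)), 19) = Mul(Add(40, 9), 19) = Mul(49, 19) = 931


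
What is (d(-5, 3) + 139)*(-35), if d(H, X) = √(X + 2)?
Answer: -4865 - 35*√5 ≈ -4943.3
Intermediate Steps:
d(H, X) = √(2 + X)
(d(-5, 3) + 139)*(-35) = (√(2 + 3) + 139)*(-35) = (√5 + 139)*(-35) = (139 + √5)*(-35) = -4865 - 35*√5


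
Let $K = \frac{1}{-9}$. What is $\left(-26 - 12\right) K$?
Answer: $\frac{38}{9} \approx 4.2222$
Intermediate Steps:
$K = - \frac{1}{9} \approx -0.11111$
$\left(-26 - 12\right) K = \left(-26 - 12\right) \left(- \frac{1}{9}\right) = \left(-38\right) \left(- \frac{1}{9}\right) = \frac{38}{9}$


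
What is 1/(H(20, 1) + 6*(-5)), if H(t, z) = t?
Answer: -1/10 ≈ -0.10000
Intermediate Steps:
1/(H(20, 1) + 6*(-5)) = 1/(20 + 6*(-5)) = 1/(20 - 30) = 1/(-10) = -1/10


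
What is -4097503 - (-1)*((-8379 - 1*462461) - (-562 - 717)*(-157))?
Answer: -4769146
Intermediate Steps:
-4097503 - (-1)*((-8379 - 1*462461) - (-562 - 717)*(-157)) = -4097503 - (-1)*((-8379 - 462461) - (-1279)*(-157)) = -4097503 - (-1)*(-470840 - 1*200803) = -4097503 - (-1)*(-470840 - 200803) = -4097503 - (-1)*(-671643) = -4097503 - 1*671643 = -4097503 - 671643 = -4769146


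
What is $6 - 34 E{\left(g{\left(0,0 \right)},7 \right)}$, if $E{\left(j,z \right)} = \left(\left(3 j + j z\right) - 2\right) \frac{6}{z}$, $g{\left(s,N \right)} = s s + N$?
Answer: $\frac{450}{7} \approx 64.286$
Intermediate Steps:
$g{\left(s,N \right)} = N + s^{2}$ ($g{\left(s,N \right)} = s^{2} + N = N + s^{2}$)
$E{\left(j,z \right)} = \frac{6 \left(-2 + 3 j + j z\right)}{z}$ ($E{\left(j,z \right)} = \left(-2 + 3 j + j z\right) \frac{6}{z} = \frac{6 \left(-2 + 3 j + j z\right)}{z}$)
$6 - 34 E{\left(g{\left(0,0 \right)},7 \right)} = 6 - 34 \frac{6 \left(-2 + 3 \left(0 + 0^{2}\right) + \left(0 + 0^{2}\right) 7\right)}{7} = 6 - 34 \cdot 6 \cdot \frac{1}{7} \left(-2 + 3 \left(0 + 0\right) + \left(0 + 0\right) 7\right) = 6 - 34 \cdot 6 \cdot \frac{1}{7} \left(-2 + 3 \cdot 0 + 0 \cdot 7\right) = 6 - 34 \cdot 6 \cdot \frac{1}{7} \left(-2 + 0 + 0\right) = 6 - 34 \cdot 6 \cdot \frac{1}{7} \left(-2\right) = 6 - - \frac{408}{7} = 6 + \frac{408}{7} = \frac{450}{7}$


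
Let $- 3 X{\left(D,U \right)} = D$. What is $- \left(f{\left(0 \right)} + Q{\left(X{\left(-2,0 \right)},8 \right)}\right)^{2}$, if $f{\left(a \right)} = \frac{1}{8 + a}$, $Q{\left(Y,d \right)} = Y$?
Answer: $- \frac{361}{576} \approx -0.62674$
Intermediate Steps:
$X{\left(D,U \right)} = - \frac{D}{3}$
$- \left(f{\left(0 \right)} + Q{\left(X{\left(-2,0 \right)},8 \right)}\right)^{2} = - \left(\frac{1}{8 + 0} - - \frac{2}{3}\right)^{2} = - \left(\frac{1}{8} + \frac{2}{3}\right)^{2} = - \left(\frac{19}{24}\right)^{2} = \left(-1\right) \frac{361}{576} = - \frac{361}{576}$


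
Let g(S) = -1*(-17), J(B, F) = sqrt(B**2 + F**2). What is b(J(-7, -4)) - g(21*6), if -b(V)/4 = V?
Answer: -17 - 4*sqrt(65) ≈ -49.249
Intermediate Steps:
b(V) = -4*V
g(S) = 17
b(J(-7, -4)) - g(21*6) = -4*sqrt((-7)**2 + (-4)**2) - 1*17 = -4*sqrt(49 + 16) - 17 = -4*sqrt(65) - 17 = -17 - 4*sqrt(65)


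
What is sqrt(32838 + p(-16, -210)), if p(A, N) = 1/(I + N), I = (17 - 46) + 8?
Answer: sqrt(1752268287)/231 ≈ 181.21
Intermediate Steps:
I = -21 (I = -29 + 8 = -21)
p(A, N) = 1/(-21 + N)
sqrt(32838 + p(-16, -210)) = sqrt(32838 + 1/(-21 - 210)) = sqrt(32838 + 1/(-231)) = sqrt(32838 - 1/231) = sqrt(7585577/231) = sqrt(1752268287)/231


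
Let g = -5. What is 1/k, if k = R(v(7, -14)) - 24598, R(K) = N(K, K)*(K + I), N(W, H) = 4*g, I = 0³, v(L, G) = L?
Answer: -1/24738 ≈ -4.0424e-5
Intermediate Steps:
I = 0
N(W, H) = -20 (N(W, H) = 4*(-5) = -20)
R(K) = -20*K (R(K) = -20*(K + 0) = -20*K)
k = -24738 (k = -20*7 - 24598 = -140 - 24598 = -24738)
1/k = 1/(-24738) = -1/24738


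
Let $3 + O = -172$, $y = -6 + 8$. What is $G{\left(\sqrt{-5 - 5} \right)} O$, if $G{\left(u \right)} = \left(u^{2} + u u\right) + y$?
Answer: $3150$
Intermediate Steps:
$y = 2$
$O = -175$ ($O = -3 - 172 = -175$)
$G{\left(u \right)} = 2 + 2 u^{2}$ ($G{\left(u \right)} = \left(u^{2} + u u\right) + 2 = \left(u^{2} + u^{2}\right) + 2 = 2 u^{2} + 2 = 2 + 2 u^{2}$)
$G{\left(\sqrt{-5 - 5} \right)} O = \left(2 + 2 \left(\sqrt{-5 - 5}\right)^{2}\right) \left(-175\right) = \left(2 + 2 \left(\sqrt{-10}\right)^{2}\right) \left(-175\right) = \left(2 + 2 \left(i \sqrt{10}\right)^{2}\right) \left(-175\right) = \left(2 + 2 \left(-10\right)\right) \left(-175\right) = \left(2 - 20\right) \left(-175\right) = \left(-18\right) \left(-175\right) = 3150$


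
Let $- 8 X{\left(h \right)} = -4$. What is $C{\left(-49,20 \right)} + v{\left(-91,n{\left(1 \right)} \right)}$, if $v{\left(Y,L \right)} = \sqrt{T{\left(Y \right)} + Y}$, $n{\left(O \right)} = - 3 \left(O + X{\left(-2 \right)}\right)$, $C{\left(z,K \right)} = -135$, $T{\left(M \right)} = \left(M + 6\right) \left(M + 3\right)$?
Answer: $-135 + 3 \sqrt{821} \approx -49.041$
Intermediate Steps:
$X{\left(h \right)} = \frac{1}{2}$ ($X{\left(h \right)} = \left(- \frac{1}{8}\right) \left(-4\right) = \frac{1}{2}$)
$T{\left(M \right)} = \left(3 + M\right) \left(6 + M\right)$ ($T{\left(M \right)} = \left(6 + M\right) \left(3 + M\right) = \left(3 + M\right) \left(6 + M\right)$)
$n{\left(O \right)} = - \frac{3}{2} - 3 O$ ($n{\left(O \right)} = - 3 \left(O + \frac{1}{2}\right) = - 3 \left(\frac{1}{2} + O\right) = - \frac{3}{2} - 3 O$)
$v{\left(Y,L \right)} = \sqrt{18 + Y^{2} + 10 Y}$ ($v{\left(Y,L \right)} = \sqrt{\left(18 + Y^{2} + 9 Y\right) + Y} = \sqrt{18 + Y^{2} + 10 Y}$)
$C{\left(-49,20 \right)} + v{\left(-91,n{\left(1 \right)} \right)} = -135 + \sqrt{18 + \left(-91\right)^{2} + 10 \left(-91\right)} = -135 + \sqrt{18 + 8281 - 910} = -135 + \sqrt{7389} = -135 + 3 \sqrt{821}$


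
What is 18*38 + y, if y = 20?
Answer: 704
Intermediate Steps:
18*38 + y = 18*38 + 20 = 684 + 20 = 704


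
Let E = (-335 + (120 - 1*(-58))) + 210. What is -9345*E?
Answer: -495285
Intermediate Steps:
E = 53 (E = (-335 + (120 + 58)) + 210 = (-335 + 178) + 210 = -157 + 210 = 53)
-9345*E = -9345*53 = -495285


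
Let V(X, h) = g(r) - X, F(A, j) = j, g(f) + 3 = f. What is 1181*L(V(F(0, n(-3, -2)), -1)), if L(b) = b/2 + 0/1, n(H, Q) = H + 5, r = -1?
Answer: -3543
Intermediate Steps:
n(H, Q) = 5 + H
g(f) = -3 + f
V(X, h) = -4 - X (V(X, h) = (-3 - 1) - X = -4 - X)
L(b) = b/2 (L(b) = b*(½) + 0*1 = b/2 + 0 = b/2)
1181*L(V(F(0, n(-3, -2)), -1)) = 1181*((-4 - (5 - 3))/2) = 1181*((-4 - 1*2)/2) = 1181*((-4 - 2)/2) = 1181*((½)*(-6)) = 1181*(-3) = -3543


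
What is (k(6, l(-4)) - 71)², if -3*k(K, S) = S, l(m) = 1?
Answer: 45796/9 ≈ 5088.4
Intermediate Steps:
k(K, S) = -S/3
(k(6, l(-4)) - 71)² = (-⅓*1 - 71)² = (-⅓ - 71)² = (-214/3)² = 45796/9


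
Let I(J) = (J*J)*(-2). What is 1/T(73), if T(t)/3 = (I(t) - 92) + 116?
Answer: -1/31902 ≈ -3.1346e-5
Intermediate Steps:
I(J) = -2*J**2 (I(J) = J**2*(-2) = -2*J**2)
T(t) = 72 - 6*t**2 (T(t) = 3*((-2*t**2 - 92) + 116) = 3*((-92 - 2*t**2) + 116) = 3*(24 - 2*t**2) = 72 - 6*t**2)
1/T(73) = 1/(72 - 6*73**2) = 1/(72 - 6*5329) = 1/(72 - 31974) = 1/(-31902) = -1/31902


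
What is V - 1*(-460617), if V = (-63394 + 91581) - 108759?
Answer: 380045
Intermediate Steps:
V = -80572 (V = 28187 - 108759 = -80572)
V - 1*(-460617) = -80572 - 1*(-460617) = -80572 + 460617 = 380045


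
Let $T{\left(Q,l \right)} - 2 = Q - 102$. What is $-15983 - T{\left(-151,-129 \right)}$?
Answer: $-15732$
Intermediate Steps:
$T{\left(Q,l \right)} = -100 + Q$ ($T{\left(Q,l \right)} = 2 + \left(Q - 102\right) = 2 + \left(-102 + Q\right) = -100 + Q$)
$-15983 - T{\left(-151,-129 \right)} = -15983 - \left(-100 - 151\right) = -15983 - -251 = -15983 + 251 = -15732$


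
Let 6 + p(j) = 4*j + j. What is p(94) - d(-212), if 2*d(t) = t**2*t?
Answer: 4764528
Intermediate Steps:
p(j) = -6 + 5*j (p(j) = -6 + (4*j + j) = -6 + 5*j)
d(t) = t**3/2 (d(t) = (t**2*t)/2 = t**3/2)
p(94) - d(-212) = (-6 + 5*94) - (-212)**3/2 = (-6 + 470) - (-9528128)/2 = 464 - 1*(-4764064) = 464 + 4764064 = 4764528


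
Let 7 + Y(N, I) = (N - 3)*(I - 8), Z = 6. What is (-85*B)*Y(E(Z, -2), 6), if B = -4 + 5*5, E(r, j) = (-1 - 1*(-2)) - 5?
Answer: -12495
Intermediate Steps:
E(r, j) = -4 (E(r, j) = (-1 + 2) - 5 = 1 - 5 = -4)
Y(N, I) = -7 + (-8 + I)*(-3 + N) (Y(N, I) = -7 + (N - 3)*(I - 8) = -7 + (-3 + N)*(-8 + I) = -7 + (-8 + I)*(-3 + N))
B = 21 (B = -4 + 25 = 21)
(-85*B)*Y(E(Z, -2), 6) = (-85*21)*(17 - 8*(-4) - 3*6 + 6*(-4)) = -1785*(17 + 32 - 18 - 24) = -1785*7 = -12495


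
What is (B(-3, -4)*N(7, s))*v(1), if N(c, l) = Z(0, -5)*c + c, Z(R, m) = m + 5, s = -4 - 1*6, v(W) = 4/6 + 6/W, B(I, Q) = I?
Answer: -140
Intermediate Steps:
v(W) = ⅔ + 6/W (v(W) = 4*(⅙) + 6/W = ⅔ + 6/W)
s = -10 (s = -4 - 6 = -10)
Z(R, m) = 5 + m
N(c, l) = c (N(c, l) = (5 - 5)*c + c = 0*c + c = 0 + c = c)
(B(-3, -4)*N(7, s))*v(1) = (-3*7)*(⅔ + 6/1) = -21*(⅔ + 6*1) = -21*(⅔ + 6) = -21*20/3 = -140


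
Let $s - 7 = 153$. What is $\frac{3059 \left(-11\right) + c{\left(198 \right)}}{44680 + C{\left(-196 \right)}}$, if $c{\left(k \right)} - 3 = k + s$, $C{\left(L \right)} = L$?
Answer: $- \frac{2774}{3707} \approx -0.74831$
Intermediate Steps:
$s = 160$ ($s = 7 + 153 = 160$)
$c{\left(k \right)} = 163 + k$ ($c{\left(k \right)} = 3 + \left(k + 160\right) = 3 + \left(160 + k\right) = 163 + k$)
$\frac{3059 \left(-11\right) + c{\left(198 \right)}}{44680 + C{\left(-196 \right)}} = \frac{3059 \left(-11\right) + \left(163 + 198\right)}{44680 - 196} = \frac{-33649 + 361}{44484} = \left(-33288\right) \frac{1}{44484} = - \frac{2774}{3707}$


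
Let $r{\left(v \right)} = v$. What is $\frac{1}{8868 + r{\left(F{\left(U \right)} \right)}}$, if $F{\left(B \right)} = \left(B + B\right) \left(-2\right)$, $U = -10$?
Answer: $\frac{1}{8908} \approx 0.00011226$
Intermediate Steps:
$F{\left(B \right)} = - 4 B$ ($F{\left(B \right)} = 2 B \left(-2\right) = - 4 B$)
$\frac{1}{8868 + r{\left(F{\left(U \right)} \right)}} = \frac{1}{8868 - -40} = \frac{1}{8868 + 40} = \frac{1}{8908}$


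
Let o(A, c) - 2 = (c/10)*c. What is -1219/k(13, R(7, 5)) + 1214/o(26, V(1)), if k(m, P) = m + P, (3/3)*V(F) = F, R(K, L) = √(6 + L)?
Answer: 1585333/3318 + 1219*√11/158 ≈ 503.39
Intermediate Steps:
V(F) = F
o(A, c) = 2 + c²/10 (o(A, c) = 2 + (c/10)*c = 2 + c²/10)
k(m, P) = P + m
-1219/k(13, R(7, 5)) + 1214/o(26, V(1)) = -1219/(√(6 + 5) + 13) + 1214/(2 + (⅒)*1²) = -1219/(√11 + 13) + 1214/(2 + (⅒)*1) = -1219/(13 + √11) + 1214/(2 + ⅒) = -1219/(13 + √11) + 1214/(21/10) = -1219/(13 + √11) + 1214*(10/21) = -1219/(13 + √11) + 12140/21 = 12140/21 - 1219/(13 + √11)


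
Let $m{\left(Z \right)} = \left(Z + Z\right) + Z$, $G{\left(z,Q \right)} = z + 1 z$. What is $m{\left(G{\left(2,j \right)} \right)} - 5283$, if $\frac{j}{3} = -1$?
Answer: $-5271$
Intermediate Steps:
$j = -3$ ($j = 3 \left(-1\right) = -3$)
$G{\left(z,Q \right)} = 2 z$ ($G{\left(z,Q \right)} = z + z = 2 z$)
$m{\left(Z \right)} = 3 Z$ ($m{\left(Z \right)} = 2 Z + Z = 3 Z$)
$m{\left(G{\left(2,j \right)} \right)} - 5283 = 3 \cdot 2 \cdot 2 - 5283 = 3 \cdot 4 - 5283 = 12 - 5283 = -5271$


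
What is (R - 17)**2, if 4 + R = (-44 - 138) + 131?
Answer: 5184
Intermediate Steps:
R = -55 (R = -4 + ((-44 - 138) + 131) = -4 + (-182 + 131) = -4 - 51 = -55)
(R - 17)**2 = (-55 - 17)**2 = (-72)**2 = 5184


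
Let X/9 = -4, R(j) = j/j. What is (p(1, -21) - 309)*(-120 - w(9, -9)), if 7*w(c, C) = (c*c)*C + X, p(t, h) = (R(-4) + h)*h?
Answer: -8325/7 ≈ -1189.3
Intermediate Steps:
R(j) = 1
X = -36 (X = 9*(-4) = -36)
p(t, h) = h*(1 + h) (p(t, h) = (1 + h)*h = h*(1 + h))
w(c, C) = -36/7 + C*c²/7 (w(c, C) = ((c*c)*C - 36)/7 = (c²*C - 36)/7 = (C*c² - 36)/7 = (-36 + C*c²)/7 = -36/7 + C*c²/7)
(p(1, -21) - 309)*(-120 - w(9, -9)) = (-21*(1 - 21) - 309)*(-120 - (-36/7 + (⅐)*(-9)*9²)) = (-21*(-20) - 309)*(-120 - (-36/7 + (⅐)*(-9)*81)) = (420 - 309)*(-120 - (-36/7 - 729/7)) = 111*(-120 - 1*(-765/7)) = 111*(-120 + 765/7) = 111*(-75/7) = -8325/7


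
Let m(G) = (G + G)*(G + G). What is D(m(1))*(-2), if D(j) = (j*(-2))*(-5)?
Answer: -80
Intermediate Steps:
m(G) = 4*G**2 (m(G) = (2*G)*(2*G) = 4*G**2)
D(j) = 10*j (D(j) = -2*j*(-5) = 10*j)
D(m(1))*(-2) = (10*(4*1**2))*(-2) = (10*(4*1))*(-2) = (10*4)*(-2) = 40*(-2) = -80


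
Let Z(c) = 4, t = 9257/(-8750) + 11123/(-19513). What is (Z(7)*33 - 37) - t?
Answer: 16498139341/170738750 ≈ 96.628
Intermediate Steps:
t = -277958091/170738750 (t = 9257*(-1/8750) + 11123*(-1/19513) = -9257/8750 - 11123/19513 = -277958091/170738750 ≈ -1.6280)
(Z(7)*33 - 37) - t = (4*33 - 37) - 1*(-277958091/170738750) = (132 - 37) + 277958091/170738750 = 95 + 277958091/170738750 = 16498139341/170738750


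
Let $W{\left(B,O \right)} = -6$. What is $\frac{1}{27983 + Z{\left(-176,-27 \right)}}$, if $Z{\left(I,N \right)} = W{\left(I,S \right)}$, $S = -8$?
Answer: $\frac{1}{27977} \approx 3.5744 \cdot 10^{-5}$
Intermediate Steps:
$Z{\left(I,N \right)} = -6$
$\frac{1}{27983 + Z{\left(-176,-27 \right)}} = \frac{1}{27983 - 6} = \frac{1}{27977}$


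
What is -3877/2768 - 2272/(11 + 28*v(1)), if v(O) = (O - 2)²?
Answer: -6440099/107952 ≈ -59.657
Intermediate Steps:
v(O) = (-2 + O)²
-3877/2768 - 2272/(11 + 28*v(1)) = -3877/2768 - 2272/(11 + 28*(-2 + 1)²) = -3877*1/2768 - 2272/(11 + 28*(-1)²) = -3877/2768 - 2272/(11 + 28*1) = -3877/2768 - 2272/(11 + 28) = -3877/2768 - 2272/39 = -6440099/107952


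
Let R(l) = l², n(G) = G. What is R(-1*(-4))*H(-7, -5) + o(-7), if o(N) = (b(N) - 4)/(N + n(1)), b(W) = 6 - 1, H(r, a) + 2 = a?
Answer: -673/6 ≈ -112.17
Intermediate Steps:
H(r, a) = -2 + a
b(W) = 5
o(N) = 1/(1 + N) (o(N) = (5 - 4)/(N + 1) = 1/(1 + N))
R(-1*(-4))*H(-7, -5) + o(-7) = (-1*(-4))²*(-2 - 5) + 1/(1 - 7) = 4²*(-7) + 1/(-6) = 16*(-7) - ⅙ = -112 - ⅙ = -673/6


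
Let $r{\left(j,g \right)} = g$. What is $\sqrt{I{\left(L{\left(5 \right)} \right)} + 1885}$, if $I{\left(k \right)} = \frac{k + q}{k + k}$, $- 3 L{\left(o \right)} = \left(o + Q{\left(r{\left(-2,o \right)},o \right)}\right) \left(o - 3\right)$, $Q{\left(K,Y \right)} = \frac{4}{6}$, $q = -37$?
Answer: $\frac{207 \sqrt{51}}{34} \approx 43.479$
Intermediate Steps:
$Q{\left(K,Y \right)} = \frac{2}{3}$ ($Q{\left(K,Y \right)} = 4 \cdot \frac{1}{6} = \frac{2}{3}$)
$L{\left(o \right)} = - \frac{\left(-3 + o\right) \left(\frac{2}{3} + o\right)}{3}$ ($L{\left(o \right)} = - \frac{\left(o + \frac{2}{3}\right) \left(o - 3\right)}{3} = - \frac{\left(\frac{2}{3} + o\right) \left(-3 + o\right)}{3} = - \frac{\left(-3 + o\right) \left(\frac{2}{3} + o\right)}{3}$)
$I{\left(k \right)} = \frac{-37 + k}{2 k}$ ($I{\left(k \right)} = \frac{k - 37}{k + k} = \frac{-37 + k}{2 k}$)
$\sqrt{I{\left(L{\left(5 \right)} \right)} + 1885} = \sqrt{\frac{-37 + \left(\frac{2}{3} - \frac{5^{2}}{3} + \frac{7}{9} \cdot 5\right)}{2 \left(\frac{2}{3} - \frac{5^{2}}{3} + \frac{7}{9} \cdot 5\right)} + 1885} = \sqrt{\frac{-37 + \left(\frac{2}{3} - \frac{25}{3} + \frac{35}{9}\right)}{2 \left(\frac{2}{3} - \frac{25}{3} + \frac{35}{9}\right)} + 1885} = \sqrt{\frac{-37 - \frac{34}{9}}{2 \left(- \frac{34}{9}\right)} + 1885} = \sqrt{\frac{1}{2} \left(- \frac{9}{34}\right) \left(- \frac{367}{9}\right) + 1885} = \sqrt{\frac{367}{68} + 1885} = \sqrt{\frac{128547}{68}} = \frac{207 \sqrt{51}}{34}$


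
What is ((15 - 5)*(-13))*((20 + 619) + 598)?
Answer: -160810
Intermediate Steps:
((15 - 5)*(-13))*((20 + 619) + 598) = (10*(-13))*(639 + 598) = -130*1237 = -160810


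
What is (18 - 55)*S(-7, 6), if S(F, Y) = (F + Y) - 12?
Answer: 481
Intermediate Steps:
S(F, Y) = -12 + F + Y
(18 - 55)*S(-7, 6) = (18 - 55)*(-12 - 7 + 6) = -37*(-13) = 481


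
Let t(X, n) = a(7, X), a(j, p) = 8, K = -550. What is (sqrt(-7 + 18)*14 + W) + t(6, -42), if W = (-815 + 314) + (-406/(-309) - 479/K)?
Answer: -83414039/169950 + 14*sqrt(11) ≈ -444.38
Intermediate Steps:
t(X, n) = 8
W = -84773639/169950 (W = (-815 + 314) + (-406/(-309) - 479/(-550)) = -501 + (-406*(-1/309) - 479*(-1/550)) = -501 + (406/309 + 479/550) = -501 + 371311/169950 = -84773639/169950 ≈ -498.81)
(sqrt(-7 + 18)*14 + W) + t(6, -42) = (sqrt(-7 + 18)*14 - 84773639/169950) + 8 = (sqrt(11)*14 - 84773639/169950) + 8 = (14*sqrt(11) - 84773639/169950) + 8 = (-84773639/169950 + 14*sqrt(11)) + 8 = -83414039/169950 + 14*sqrt(11)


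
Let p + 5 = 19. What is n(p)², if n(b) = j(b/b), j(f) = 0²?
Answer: 0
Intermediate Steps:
p = 14 (p = -5 + 19 = 14)
j(f) = 0
n(b) = 0
n(p)² = 0² = 0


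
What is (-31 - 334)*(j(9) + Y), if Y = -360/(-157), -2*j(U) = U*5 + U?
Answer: 1415835/157 ≈ 9018.1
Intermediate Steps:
j(U) = -3*U (j(U) = -(U*5 + U)/2 = -(5*U + U)/2 = -3*U)
Y = 360/157 (Y = -360*(-1/157) = 360/157 ≈ 2.2930)
(-31 - 334)*(j(9) + Y) = (-31 - 334)*(-3*9 + 360/157) = -365*(-27 + 360/157) = -365*(-3879/157) = 1415835/157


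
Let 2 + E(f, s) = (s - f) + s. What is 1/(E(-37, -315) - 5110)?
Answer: -1/5705 ≈ -0.00017528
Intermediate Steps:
E(f, s) = -2 - f + 2*s (E(f, s) = -2 + ((s - f) + s) = -2 + (-f + 2*s) = -2 - f + 2*s)
1/(E(-37, -315) - 5110) = 1/((-2 - 1*(-37) + 2*(-315)) - 5110) = 1/((-2 + 37 - 630) - 5110) = 1/(-595 - 5110) = 1/(-5705) = -1/5705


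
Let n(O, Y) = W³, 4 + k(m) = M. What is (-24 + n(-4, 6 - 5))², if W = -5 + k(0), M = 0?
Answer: 567009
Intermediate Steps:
k(m) = -4 (k(m) = -4 + 0 = -4)
W = -9 (W = -5 - 4 = -9)
n(O, Y) = -729 (n(O, Y) = (-9)³ = -729)
(-24 + n(-4, 6 - 5))² = (-24 - 729)² = (-753)² = 567009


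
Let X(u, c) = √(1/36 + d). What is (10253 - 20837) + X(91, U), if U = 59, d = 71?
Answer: -10584 + √2557/6 ≈ -10576.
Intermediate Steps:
X(u, c) = √2557/6 (X(u, c) = √(1/36 + 71) = √(2557/36) = √2557/6)
(10253 - 20837) + X(91, U) = (10253 - 20837) + √2557/6 = -10584 + √2557/6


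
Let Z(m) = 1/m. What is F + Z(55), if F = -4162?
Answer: -228909/55 ≈ -4162.0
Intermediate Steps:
F + Z(55) = -4162 + 1/55 = -228909/55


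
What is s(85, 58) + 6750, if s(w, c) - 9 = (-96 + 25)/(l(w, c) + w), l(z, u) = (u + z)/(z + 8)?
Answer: 54389829/8048 ≈ 6758.2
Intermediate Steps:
l(z, u) = (u + z)/(8 + z)
s(w, c) = 9 - 71/(w + (c + w)/(8 + w)) (s(w, c) = 9 + (-96 + 25)/((c + w)/(8 + w) + w) = 9 - 71/(w + (c + w)/(8 + w)))
s(85, 58) + 6750 = (-568 + 9*58 + 9*85**2 + 10*85)/(58 + 85**2 + 9*85) + 6750 = (-568 + 522 + 9*7225 + 850)/(58 + 7225 + 765) + 6750 = (-568 + 522 + 65025 + 850)/8048 + 6750 = (1/8048)*65829 + 6750 = 65829/8048 + 6750 = 54389829/8048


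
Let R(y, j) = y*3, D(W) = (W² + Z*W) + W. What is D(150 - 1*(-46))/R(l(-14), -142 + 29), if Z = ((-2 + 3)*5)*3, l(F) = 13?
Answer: 41552/39 ≈ 1065.4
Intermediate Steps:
Z = 15 (Z = (1*5)*3 = 5*3 = 15)
D(W) = W² + 16*W (D(W) = (W² + 15*W) + W = W² + 16*W)
R(y, j) = 3*y
D(150 - 1*(-46))/R(l(-14), -142 + 29) = ((150 - 1*(-46))*(16 + (150 - 1*(-46))))/((3*13)) = ((150 + 46)*(16 + (150 + 46)))/39 = (196*(16 + 196))*(1/39) = (196*212)*(1/39) = 41552*(1/39) = 41552/39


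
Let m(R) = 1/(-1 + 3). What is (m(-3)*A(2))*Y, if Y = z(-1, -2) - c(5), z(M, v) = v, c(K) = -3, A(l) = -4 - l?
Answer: -3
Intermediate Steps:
m(R) = 1/2
Y = 1 (Y = -2 - 1*(-3) = -2 + 3 = 1)
(m(-3)*A(2))*Y = ((-4 - 1*2)/2)*1 = ((-4 - 2)/2)*1 = ((1/2)*(-6))*1 = -3*1 = -3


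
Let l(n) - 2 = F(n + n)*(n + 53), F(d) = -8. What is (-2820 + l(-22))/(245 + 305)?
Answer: -1533/275 ≈ -5.5745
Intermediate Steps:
l(n) = -422 - 8*n (l(n) = 2 - 8*(n + 53) = 2 - 8*(53 + n) = 2 + (-424 - 8*n) = -422 - 8*n)
(-2820 + l(-22))/(245 + 305) = (-2820 + (-422 - 8*(-22)))/(245 + 305) = (-2820 + (-422 + 176))/550 = (-2820 - 246)*(1/550) = -3066*1/550 = -1533/275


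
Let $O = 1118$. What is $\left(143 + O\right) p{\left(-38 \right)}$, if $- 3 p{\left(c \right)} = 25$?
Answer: $- \frac{31525}{3} \approx -10508.0$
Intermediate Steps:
$p{\left(c \right)} = - \frac{25}{3}$ ($p{\left(c \right)} = \left(- \frac{1}{3}\right) 25 = - \frac{25}{3}$)
$\left(143 + O\right) p{\left(-38 \right)} = \left(143 + 1118\right) \left(- \frac{25}{3}\right) = 1261 \left(- \frac{25}{3}\right) = - \frac{31525}{3}$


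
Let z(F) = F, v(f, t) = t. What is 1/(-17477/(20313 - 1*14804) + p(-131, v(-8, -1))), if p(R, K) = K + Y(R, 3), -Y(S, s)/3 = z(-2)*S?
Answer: -5509/4353060 ≈ -0.0012655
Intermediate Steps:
Y(S, s) = 6*S (Y(S, s) = -(-6)*S = 6*S)
p(R, K) = K + 6*R
1/(-17477/(20313 - 1*14804) + p(-131, v(-8, -1))) = 1/(-17477/(20313 - 1*14804) + (-1 + 6*(-131))) = 1/(-17477/(20313 - 14804) + (-1 - 786)) = 1/(-17477/5509 - 787) = 1/(-4353060/5509) = -5509/4353060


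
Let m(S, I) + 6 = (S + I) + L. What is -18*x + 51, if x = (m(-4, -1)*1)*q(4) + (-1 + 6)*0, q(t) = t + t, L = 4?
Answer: 1059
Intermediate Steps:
m(S, I) = -2 + I + S (m(S, I) = -6 + ((S + I) + 4) = -6 + ((I + S) + 4) = -6 + (4 + I + S) = -2 + I + S)
q(t) = 2*t
x = -56 (x = ((-2 - 1 - 4)*1)*(2*4) + (-1 + 6)*0 = -7*1*8 + 5*0 = -7*8 + 0 = -56 + 0 = -56)
-18*x + 51 = -18*(-56) + 51 = 1008 + 51 = 1059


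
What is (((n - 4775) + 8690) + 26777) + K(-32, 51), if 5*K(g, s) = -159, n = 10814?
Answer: 207371/5 ≈ 41474.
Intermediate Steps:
K(g, s) = -159/5 (K(g, s) = (1/5)*(-159) = -159/5)
(((n - 4775) + 8690) + 26777) + K(-32, 51) = (((10814 - 4775) + 8690) + 26777) - 159/5 = ((6039 + 8690) + 26777) - 159/5 = (14729 + 26777) - 159/5 = 41506 - 159/5 = 207371/5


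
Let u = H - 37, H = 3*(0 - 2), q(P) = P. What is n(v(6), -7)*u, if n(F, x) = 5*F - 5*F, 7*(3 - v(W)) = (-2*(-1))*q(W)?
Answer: 0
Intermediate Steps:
H = -6 (H = 3*(-2) = -6)
u = -43 (u = -6 - 37 = -43)
v(W) = 3 - 2*W/7 (v(W) = 3 - (-2*(-1))*W/7 = 3 - 2*W/7)
n(F, x) = 0
n(v(6), -7)*u = 0*(-43) = 0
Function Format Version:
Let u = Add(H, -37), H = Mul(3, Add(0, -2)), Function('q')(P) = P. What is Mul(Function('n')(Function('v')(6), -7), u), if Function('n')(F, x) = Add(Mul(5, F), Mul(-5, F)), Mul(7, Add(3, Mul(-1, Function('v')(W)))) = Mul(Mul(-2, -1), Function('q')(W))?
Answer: 0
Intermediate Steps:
H = -6 (H = Mul(3, -2) = -6)
u = -43 (u = Add(-6, -37) = -43)
Function('v')(W) = Add(3, Mul(Rational(-2, 7), W)) (Function('v')(W) = Add(3, Mul(Rational(-1, 7), Mul(Mul(-2, -1), W))) = Add(3, Mul(Rational(-1, 7), Mul(2, W))) = Add(3, Mul(Rational(-2, 7), W)))
Function('n')(F, x) = 0
Mul(Function('n')(Function('v')(6), -7), u) = Mul(0, -43) = 0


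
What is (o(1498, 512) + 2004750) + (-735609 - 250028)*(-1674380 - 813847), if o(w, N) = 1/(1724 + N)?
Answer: 5483768982380365/2236 ≈ 2.4525e+12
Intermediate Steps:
(o(1498, 512) + 2004750) + (-735609 - 250028)*(-1674380 - 813847) = (1/(1724 + 512) + 2004750) + (-735609 - 250028)*(-1674380 - 813847) = (1/2236 + 2004750) - 985637*(-2488227) = (1/2236 + 2004750) + 2452488595599 = 4482621001/2236 + 2452488595599 = 5483768982380365/2236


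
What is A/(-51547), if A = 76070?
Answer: -76070/51547 ≈ -1.4757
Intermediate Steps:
A/(-51547) = 76070/(-51547) = 76070*(-1/51547) = -76070/51547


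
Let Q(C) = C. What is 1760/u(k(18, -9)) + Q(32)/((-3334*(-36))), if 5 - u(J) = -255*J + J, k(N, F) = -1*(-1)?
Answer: 26406316/3885777 ≈ 6.7956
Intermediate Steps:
k(N, F) = 1
u(J) = 5 + 254*J (u(J) = 5 - (-255*J + J) = 5 - (-254)*J = 5 + 254*J)
1760/u(k(18, -9)) + Q(32)/((-3334*(-36))) = 1760/(5 + 254*1) + 32/((-3334*(-36))) = 1760/(5 + 254) + 32/120024 = 1760/259 + 32*(1/120024) = 1760*(1/259) + 4/15003 = 1760/259 + 4/15003 = 26406316/3885777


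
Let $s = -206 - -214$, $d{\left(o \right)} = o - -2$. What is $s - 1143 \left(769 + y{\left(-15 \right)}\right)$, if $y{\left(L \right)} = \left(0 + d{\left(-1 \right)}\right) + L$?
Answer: $-862957$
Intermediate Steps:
$d{\left(o \right)} = 2 + o$ ($d{\left(o \right)} = o + 2 = 2 + o$)
$y{\left(L \right)} = 1 + L$ ($y{\left(L \right)} = \left(0 + \left(2 - 1\right)\right) + L = \left(0 + 1\right) + L = 1 + L$)
$s = 8$ ($s = -206 + 214 = 8$)
$s - 1143 \left(769 + y{\left(-15 \right)}\right) = 8 - 1143 \left(769 + \left(1 - 15\right)\right) = 8 - 1143 \left(769 - 14\right) = 8 - 862965 = -862957$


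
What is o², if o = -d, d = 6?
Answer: 36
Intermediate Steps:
o = -6 (o = -1*6 = -6)
o² = (-6)² = 36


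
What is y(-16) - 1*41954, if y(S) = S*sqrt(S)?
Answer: -41954 - 64*I ≈ -41954.0 - 64.0*I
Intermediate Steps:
y(S) = S**(3/2)
y(-16) - 1*41954 = (-16)**(3/2) - 1*41954 = -64*I - 41954 = -41954 - 64*I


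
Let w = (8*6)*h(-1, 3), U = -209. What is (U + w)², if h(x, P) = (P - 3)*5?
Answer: 43681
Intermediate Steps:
h(x, P) = -15 + 5*P (h(x, P) = (-3 + P)*5 = -15 + 5*P)
w = 0 (w = (8*6)*(-15 + 5*3) = 48*(-15 + 15) = 48*0 = 0)
(U + w)² = (-209 + 0)² = (-209)² = 43681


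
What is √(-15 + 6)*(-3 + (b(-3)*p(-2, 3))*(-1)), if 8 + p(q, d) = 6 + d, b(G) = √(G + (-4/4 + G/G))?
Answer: -9*I + 3*√3 ≈ 5.1962 - 9.0*I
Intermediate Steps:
b(G) = √G (b(G) = √(G + (-4*¼ + 1)) = √(G + (-1 + 1)) = √(G + 0) = √G)
p(q, d) = -2 + d (p(q, d) = -8 + (6 + d) = -2 + d)
√(-15 + 6)*(-3 + (b(-3)*p(-2, 3))*(-1)) = √(-15 + 6)*(-3 + (√(-3)*(-2 + 3))*(-1)) = √(-9)*(-3 + ((I*√3)*1)*(-1)) = (3*I)*(-3 + (I*√3)*(-1)) = (3*I)*(-3 - I*√3) = 3*I*(-3 - I*√3)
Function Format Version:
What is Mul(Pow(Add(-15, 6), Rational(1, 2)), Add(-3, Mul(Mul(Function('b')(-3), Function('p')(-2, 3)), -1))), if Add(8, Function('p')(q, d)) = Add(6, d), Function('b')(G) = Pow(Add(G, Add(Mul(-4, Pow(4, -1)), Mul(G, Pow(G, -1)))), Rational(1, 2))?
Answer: Add(Mul(-9, I), Mul(3, Pow(3, Rational(1, 2)))) ≈ Add(5.1962, Mul(-9.0000, I))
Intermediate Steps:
Function('b')(G) = Pow(G, Rational(1, 2)) (Function('b')(G) = Pow(Add(G, Add(Mul(-4, Rational(1, 4)), 1)), Rational(1, 2)) = Pow(Add(G, Add(-1, 1)), Rational(1, 2)) = Pow(Add(G, 0), Rational(1, 2)) = Pow(G, Rational(1, 2)))
Function('p')(q, d) = Add(-2, d) (Function('p')(q, d) = Add(-8, Add(6, d)) = Add(-2, d))
Mul(Pow(Add(-15, 6), Rational(1, 2)), Add(-3, Mul(Mul(Function('b')(-3), Function('p')(-2, 3)), -1))) = Mul(Pow(Add(-15, 6), Rational(1, 2)), Add(-3, Mul(Mul(Pow(-3, Rational(1, 2)), Add(-2, 3)), -1))) = Mul(Pow(-9, Rational(1, 2)), Add(-3, Mul(Mul(Mul(I, Pow(3, Rational(1, 2))), 1), -1))) = Mul(Mul(3, I), Add(-3, Mul(Mul(I, Pow(3, Rational(1, 2))), -1))) = Mul(Mul(3, I), Add(-3, Mul(-1, I, Pow(3, Rational(1, 2))))) = Mul(3, I, Add(-3, Mul(-1, I, Pow(3, Rational(1, 2)))))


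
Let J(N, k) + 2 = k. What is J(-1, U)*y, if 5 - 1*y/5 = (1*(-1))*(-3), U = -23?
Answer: -250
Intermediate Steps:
J(N, k) = -2 + k
y = 10 (y = 25 - 5*1*(-1)*(-3) = 25 - (-5)*(-3) = 25 - 5*3 = 25 - 15 = 10)
J(-1, U)*y = (-2 - 23)*10 = -25*10 = -250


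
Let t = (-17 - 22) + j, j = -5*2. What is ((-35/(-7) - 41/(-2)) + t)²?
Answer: 2209/4 ≈ 552.25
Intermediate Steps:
j = -10
t = -49 (t = (-17 - 22) - 10 = -39 - 10 = -49)
((-35/(-7) - 41/(-2)) + t)² = ((-35/(-7) - 41/(-2)) - 49)² = ((-35*(-⅐) - 41*(-½)) - 49)² = ((5 + 41/2) - 49)² = (51/2 - 49)² = (-47/2)² = 2209/4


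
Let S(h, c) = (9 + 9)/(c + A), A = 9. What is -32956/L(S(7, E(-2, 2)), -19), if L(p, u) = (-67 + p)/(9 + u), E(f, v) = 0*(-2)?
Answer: -65912/13 ≈ -5070.2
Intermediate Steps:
E(f, v) = 0
S(h, c) = 18/(9 + c) (S(h, c) = (9 + 9)/(c + 9) = 18/(9 + c))
L(p, u) = (-67 + p)/(9 + u)
-32956/L(S(7, E(-2, 2)), -19) = -32956*(9 - 19)/(-67 + 18/(9 + 0)) = -32956*(-10/(-67 + 18/9)) = -32956*(-10/(-67 + 18*(1/9))) = -32956*(-10/(-67 + 2)) = -32956/((-1/10*(-65))) = -32956/13/2 = -32956*2/13 = -65912/13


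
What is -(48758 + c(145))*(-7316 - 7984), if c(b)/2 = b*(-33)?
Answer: 599576400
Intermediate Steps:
c(b) = -66*b (c(b) = 2*(b*(-33)) = 2*(-33*b) = -66*b)
-(48758 + c(145))*(-7316 - 7984) = -(48758 - 66*145)*(-7316 - 7984) = -(48758 - 9570)*(-15300) = -39188*(-15300) = -1*(-599576400) = 599576400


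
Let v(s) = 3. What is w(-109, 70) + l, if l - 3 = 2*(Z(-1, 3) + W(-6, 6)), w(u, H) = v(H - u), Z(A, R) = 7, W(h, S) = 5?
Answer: 30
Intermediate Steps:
w(u, H) = 3
l = 27 (l = 3 + 2*(7 + 5) = 3 + 2*12 = 3 + 24 = 27)
w(-109, 70) + l = 3 + 27 = 30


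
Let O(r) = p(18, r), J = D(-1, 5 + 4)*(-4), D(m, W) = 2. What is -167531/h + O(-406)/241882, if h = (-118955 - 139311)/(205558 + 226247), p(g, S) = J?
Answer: 33266005453757/118764062 ≈ 2.8010e+5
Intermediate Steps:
J = -8 (J = 2*(-4) = -8)
p(g, S) = -8
O(r) = -8
h = -258266/431805 ≈ -0.59811
-167531/h + O(-406)/241882 = -167531/(-258266/431805) - 8/241882 = -167531*(-431805/258266) - 8*1/241882 = 275059785/982 - 4/120941 = 33266005453757/118764062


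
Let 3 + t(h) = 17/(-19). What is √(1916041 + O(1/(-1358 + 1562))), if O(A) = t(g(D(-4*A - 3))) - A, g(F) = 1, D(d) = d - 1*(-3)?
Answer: √7196336447169/1938 ≈ 1384.2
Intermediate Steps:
D(d) = 3 + d (D(d) = d + 3 = 3 + d)
t(h) = -74/19 (t(h) = -3 + 17/(-19) = -3 + 17*(-1/19) = -3 - 17/19 = -74/19)
O(A) = -74/19 - A
√(1916041 + O(1/(-1358 + 1562))) = √(1916041 + (-74/19 - 1/(-1358 + 1562))) = √(1916041 + (-74/19 - 1/204)) = √(1916041 - 15115/3876) = √(7426559801/3876) = √7196336447169/1938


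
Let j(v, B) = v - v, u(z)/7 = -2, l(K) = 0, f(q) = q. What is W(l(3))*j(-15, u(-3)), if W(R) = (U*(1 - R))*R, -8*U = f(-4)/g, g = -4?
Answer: 0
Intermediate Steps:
u(z) = -14 (u(z) = 7*(-2) = -14)
U = -1/8 (U = -(-1)/(2*(-4)) = -(-1)*(-1)/(2*4) = -1/8*1 = -1/8 ≈ -0.12500)
j(v, B) = 0
W(R) = R*(-1/8 + R/8) (W(R) = (-(1 - R)/8)*R = (-1/8 + R/8)*R = R*(-1/8 + R/8))
W(l(3))*j(-15, u(-3)) = ((1/8)*0*(-1 + 0))*0 = ((1/8)*0*(-1))*0 = 0*0 = 0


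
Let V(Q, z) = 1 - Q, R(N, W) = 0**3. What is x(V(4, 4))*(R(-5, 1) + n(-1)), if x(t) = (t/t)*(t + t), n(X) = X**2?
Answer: -6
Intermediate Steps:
R(N, W) = 0
x(t) = 2*t (x(t) = 1*(2*t) = 2*t)
x(V(4, 4))*(R(-5, 1) + n(-1)) = (2*(1 - 1*4))*(0 + (-1)**2) = (2*(1 - 4))*(0 + 1) = (2*(-3))*1 = -6*1 = -6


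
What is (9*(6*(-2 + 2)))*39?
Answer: 0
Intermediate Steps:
(9*(6*(-2 + 2)))*39 = (9*(6*0))*39 = (9*0)*39 = 0*39 = 0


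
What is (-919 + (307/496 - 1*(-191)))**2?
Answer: 130162929961/246016 ≈ 5.2908e+5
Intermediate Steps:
(-919 + (307/496 - 1*(-191)))**2 = (-919 + (307*(1/496) + 191))**2 = (-919 + (307/496 + 191))**2 = (-919 + 95043/496)**2 = (-360781/496)**2 = 130162929961/246016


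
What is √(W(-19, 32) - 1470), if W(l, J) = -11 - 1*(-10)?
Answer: I*√1471 ≈ 38.354*I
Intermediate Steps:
W(l, J) = -1 (W(l, J) = -11 + 10 = -1)
√(W(-19, 32) - 1470) = √(-1 - 1470) = √(-1471) = I*√1471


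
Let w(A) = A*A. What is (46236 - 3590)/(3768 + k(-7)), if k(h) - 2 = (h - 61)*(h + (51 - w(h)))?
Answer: 21323/2055 ≈ 10.376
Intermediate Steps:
w(A) = A²
k(h) = 2 + (-61 + h)*(51 + h - h²) (k(h) = 2 + (h - 61)*(h + (51 - h²)) = 2 + (-61 + h)*(51 + h - h²))
(46236 - 3590)/(3768 + k(-7)) = (46236 - 3590)/(3768 + (-3109 - 1*(-7)³ - 10*(-7) + 62*(-7)²)) = 42646/(3768 + (-3109 - 1*(-343) + 70 + 62*49)) = 42646/(3768 + (-3109 + 343 + 70 + 3038)) = 42646/(3768 + 342) = 42646/4110 = 42646*(1/4110) = 21323/2055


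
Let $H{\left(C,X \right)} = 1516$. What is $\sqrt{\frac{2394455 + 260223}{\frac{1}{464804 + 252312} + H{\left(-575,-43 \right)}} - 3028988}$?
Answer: $\frac{2 i \sqrt{894465603296039240406069}}{1087147857} \approx 1739.9 i$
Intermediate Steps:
$\sqrt{\frac{2394455 + 260223}{\frac{1}{464804 + 252312} + H{\left(-575,-43 \right)}} - 3028988} = \sqrt{\frac{2394455 + 260223}{\frac{1}{464804 + 252312} + 1516} - 3028988} = \sqrt{\frac{2654678}{\frac{1}{717116} + 1516} - 3028988} = \sqrt{\frac{2654678}{\frac{1087147857}{717116}} - 3028988} = \sqrt{2654678 \cdot \frac{717116}{1087147857} - 3028988} = \sqrt{\frac{1903712068648}{1087147857} - 3028988} = \sqrt{- \frac{3291054101010068}{1087147857}} = \frac{2 i \sqrt{894465603296039240406069}}{1087147857}$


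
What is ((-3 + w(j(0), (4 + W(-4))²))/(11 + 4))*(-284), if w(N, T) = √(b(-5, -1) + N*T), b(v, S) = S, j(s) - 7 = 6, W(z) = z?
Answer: 284/5 - 284*I/15 ≈ 56.8 - 18.933*I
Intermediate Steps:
j(s) = 13 (j(s) = 7 + 6 = 13)
w(N, T) = √(-1 + N*T)
((-3 + w(j(0), (4 + W(-4))²))/(11 + 4))*(-284) = ((-3 + √(-1 + 13*(4 - 4)²))/(11 + 4))*(-284) = ((-3 + √(-1 + 13*0²))/15)*(-284) = ((-3 + √(-1 + 13*0))*(1/15))*(-284) = ((-3 + √(-1 + 0))*(1/15))*(-284) = ((-3 + √(-1))*(1/15))*(-284) = ((-3 + I)*(1/15))*(-284) = (-⅕ + I/15)*(-284) = 284/5 - 284*I/15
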